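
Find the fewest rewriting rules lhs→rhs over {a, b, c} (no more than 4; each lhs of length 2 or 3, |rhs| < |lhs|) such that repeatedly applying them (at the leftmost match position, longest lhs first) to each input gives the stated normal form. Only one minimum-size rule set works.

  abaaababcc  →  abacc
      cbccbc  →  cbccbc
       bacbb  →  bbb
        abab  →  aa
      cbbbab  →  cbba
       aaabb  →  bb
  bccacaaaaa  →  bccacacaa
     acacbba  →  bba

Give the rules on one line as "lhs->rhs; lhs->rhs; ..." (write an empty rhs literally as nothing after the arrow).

aaa->ac; acb->b; bab->a

  | abaaababcc => abacbabcc => abbabcc => abacc
  | cbccbc
  | bacbb => bbb
  | abab => aa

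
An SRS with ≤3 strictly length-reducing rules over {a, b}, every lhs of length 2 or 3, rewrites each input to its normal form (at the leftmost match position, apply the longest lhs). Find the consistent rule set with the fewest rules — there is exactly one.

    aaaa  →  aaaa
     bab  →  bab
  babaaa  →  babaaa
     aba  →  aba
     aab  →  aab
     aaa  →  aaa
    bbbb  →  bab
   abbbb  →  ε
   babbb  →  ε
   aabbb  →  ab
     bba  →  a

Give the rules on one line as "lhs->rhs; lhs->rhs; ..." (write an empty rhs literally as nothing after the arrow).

  | aaaa
  | bab
  | babaaa
  | aba

abb->; bb->; bbb->ba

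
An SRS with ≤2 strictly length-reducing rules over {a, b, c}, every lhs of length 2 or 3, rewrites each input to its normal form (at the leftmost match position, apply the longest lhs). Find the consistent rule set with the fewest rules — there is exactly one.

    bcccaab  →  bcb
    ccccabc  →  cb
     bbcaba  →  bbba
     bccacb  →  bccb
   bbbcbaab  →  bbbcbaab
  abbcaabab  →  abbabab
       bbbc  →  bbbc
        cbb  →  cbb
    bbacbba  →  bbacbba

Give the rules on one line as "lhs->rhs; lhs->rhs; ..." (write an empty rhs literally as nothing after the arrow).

ca->; cbc->ab

  | bcccaab => bccab => bcb
  | ccccabc => cccbc => ccab => cb
  | bbcaba => bbba
  | bccacb => bccb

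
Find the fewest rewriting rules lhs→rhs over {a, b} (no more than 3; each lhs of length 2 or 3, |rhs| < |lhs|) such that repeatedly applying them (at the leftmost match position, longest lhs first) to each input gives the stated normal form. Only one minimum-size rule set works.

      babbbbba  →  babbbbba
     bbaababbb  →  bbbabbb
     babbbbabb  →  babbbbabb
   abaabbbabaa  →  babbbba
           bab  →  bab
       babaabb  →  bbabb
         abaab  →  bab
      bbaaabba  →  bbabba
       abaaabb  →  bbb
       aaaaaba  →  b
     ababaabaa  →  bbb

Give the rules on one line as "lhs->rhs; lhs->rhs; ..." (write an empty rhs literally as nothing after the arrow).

  | babbbbba
  | bbaababbb => bbbabbb
  | babbbbabb
  | abaabbbabaa => babbbabaa => babbbba

aa->; aba->b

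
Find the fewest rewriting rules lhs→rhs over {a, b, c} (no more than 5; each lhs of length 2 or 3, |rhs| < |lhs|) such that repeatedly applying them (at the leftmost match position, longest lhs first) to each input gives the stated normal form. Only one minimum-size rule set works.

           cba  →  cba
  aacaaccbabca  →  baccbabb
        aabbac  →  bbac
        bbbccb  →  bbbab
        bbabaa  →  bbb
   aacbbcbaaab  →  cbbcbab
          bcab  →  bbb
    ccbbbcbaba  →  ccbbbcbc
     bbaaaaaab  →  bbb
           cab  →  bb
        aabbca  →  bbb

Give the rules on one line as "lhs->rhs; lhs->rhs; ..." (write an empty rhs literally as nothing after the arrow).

  | cba
  | aacaaccbabca => caaccbabca => baccbabca => baccbabb
  | aabbac => bbac
  | bbbccb => bbbab

aa->; aba->c; bcc->ba; ca->b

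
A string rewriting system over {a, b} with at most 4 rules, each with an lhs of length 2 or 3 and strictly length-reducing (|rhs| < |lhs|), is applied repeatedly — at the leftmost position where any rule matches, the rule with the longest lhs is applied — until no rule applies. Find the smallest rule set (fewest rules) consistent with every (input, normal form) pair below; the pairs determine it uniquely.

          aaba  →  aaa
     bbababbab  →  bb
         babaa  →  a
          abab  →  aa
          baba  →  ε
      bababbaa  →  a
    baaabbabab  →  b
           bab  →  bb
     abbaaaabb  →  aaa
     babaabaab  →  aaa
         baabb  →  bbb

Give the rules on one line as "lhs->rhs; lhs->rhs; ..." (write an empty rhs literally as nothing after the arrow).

  | aaba => aaa
  | bbababbab => babbab => bbbab => bb
  | babaa => bbaa => a
  | abab => aab => aa

ab->a; abb->; ba->b; bba->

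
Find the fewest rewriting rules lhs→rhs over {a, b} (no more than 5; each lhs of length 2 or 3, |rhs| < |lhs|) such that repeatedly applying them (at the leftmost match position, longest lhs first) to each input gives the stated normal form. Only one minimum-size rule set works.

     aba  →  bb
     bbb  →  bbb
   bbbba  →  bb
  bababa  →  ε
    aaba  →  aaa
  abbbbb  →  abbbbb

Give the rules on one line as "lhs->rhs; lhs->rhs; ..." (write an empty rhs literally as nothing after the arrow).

aab->aa; aba->bb; ba->; bba->

  | aba => bb
  | bbb
  | bbbba => bb
  | bababa => baba => ba => ε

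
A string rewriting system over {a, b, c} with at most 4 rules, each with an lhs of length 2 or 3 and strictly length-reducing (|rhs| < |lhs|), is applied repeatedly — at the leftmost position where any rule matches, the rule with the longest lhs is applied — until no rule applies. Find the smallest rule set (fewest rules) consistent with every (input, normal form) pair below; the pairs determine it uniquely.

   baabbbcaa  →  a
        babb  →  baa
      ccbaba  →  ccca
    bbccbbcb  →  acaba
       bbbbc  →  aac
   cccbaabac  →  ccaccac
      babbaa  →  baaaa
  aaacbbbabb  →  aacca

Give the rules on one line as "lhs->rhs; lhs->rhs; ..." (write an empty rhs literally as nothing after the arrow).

  | baabbbcaa => bccbbcaa => bcabcaa => bcaa => a
  | babb => baa
  | ccbaba => caaba => ccca
  | bbccbbcb => accbbcb => acabcb => acaba

aab->cc; bb->a; bca->; cb->a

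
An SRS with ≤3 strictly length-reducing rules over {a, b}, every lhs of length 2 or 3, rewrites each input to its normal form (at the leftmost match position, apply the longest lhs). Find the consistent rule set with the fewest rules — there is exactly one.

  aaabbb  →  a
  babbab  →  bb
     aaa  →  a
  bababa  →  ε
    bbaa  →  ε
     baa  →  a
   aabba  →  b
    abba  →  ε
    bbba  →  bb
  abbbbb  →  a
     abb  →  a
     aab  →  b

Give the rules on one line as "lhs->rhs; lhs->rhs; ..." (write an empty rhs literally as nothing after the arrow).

aa->; ab->a; ba->

  | aaabbb => abbb => abb => ab => a
  | babbab => bbab => bb
  | aaa => a
  | bababa => baba => ba => ε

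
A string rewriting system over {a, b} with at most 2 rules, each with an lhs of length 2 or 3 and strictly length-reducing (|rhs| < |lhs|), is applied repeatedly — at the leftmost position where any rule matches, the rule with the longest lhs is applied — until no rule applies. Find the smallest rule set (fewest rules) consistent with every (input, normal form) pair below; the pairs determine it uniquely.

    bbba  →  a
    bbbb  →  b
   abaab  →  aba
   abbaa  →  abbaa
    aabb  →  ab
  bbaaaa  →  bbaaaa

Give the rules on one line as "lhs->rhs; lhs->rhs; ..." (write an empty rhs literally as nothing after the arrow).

  | bbba => a
  | bbbb => b
  | abaab => aba
  | abbaa

aab->a; bbb->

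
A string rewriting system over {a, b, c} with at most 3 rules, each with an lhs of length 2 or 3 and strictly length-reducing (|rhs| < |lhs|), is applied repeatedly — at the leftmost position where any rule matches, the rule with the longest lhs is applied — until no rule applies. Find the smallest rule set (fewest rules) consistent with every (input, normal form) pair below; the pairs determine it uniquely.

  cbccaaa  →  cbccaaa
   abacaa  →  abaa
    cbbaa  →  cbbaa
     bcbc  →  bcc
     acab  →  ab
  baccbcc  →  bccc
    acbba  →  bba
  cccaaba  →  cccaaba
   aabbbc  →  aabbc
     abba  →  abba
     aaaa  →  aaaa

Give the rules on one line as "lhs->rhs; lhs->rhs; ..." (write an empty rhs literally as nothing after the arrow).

ac->; bbb->bb; bcb->bc

  | cbccaaa
  | abacaa => abaa
  | cbbaa
  | bcbc => bcc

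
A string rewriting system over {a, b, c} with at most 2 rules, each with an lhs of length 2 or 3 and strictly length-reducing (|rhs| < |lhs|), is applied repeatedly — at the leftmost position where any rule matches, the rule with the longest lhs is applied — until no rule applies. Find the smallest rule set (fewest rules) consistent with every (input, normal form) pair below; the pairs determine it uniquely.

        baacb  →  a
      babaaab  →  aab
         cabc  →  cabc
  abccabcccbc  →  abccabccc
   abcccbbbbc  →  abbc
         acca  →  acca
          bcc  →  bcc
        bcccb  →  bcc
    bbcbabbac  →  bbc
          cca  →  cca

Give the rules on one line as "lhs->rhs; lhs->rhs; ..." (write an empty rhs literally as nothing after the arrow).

ba->; cb->

  | baacb => acb => a
  | babaaab => baaab => aab
  | cabc
  | abccabcccbc => abccabccc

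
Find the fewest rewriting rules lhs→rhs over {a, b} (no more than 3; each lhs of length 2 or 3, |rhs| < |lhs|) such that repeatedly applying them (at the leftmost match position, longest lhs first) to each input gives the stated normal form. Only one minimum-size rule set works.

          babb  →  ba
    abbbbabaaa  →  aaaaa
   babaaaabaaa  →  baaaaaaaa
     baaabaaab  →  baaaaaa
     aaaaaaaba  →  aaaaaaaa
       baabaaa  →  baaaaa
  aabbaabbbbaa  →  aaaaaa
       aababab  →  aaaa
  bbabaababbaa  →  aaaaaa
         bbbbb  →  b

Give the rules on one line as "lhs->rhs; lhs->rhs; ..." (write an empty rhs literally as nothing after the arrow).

  | babb => bab => ba
  | abbbbabaaa => abbbabaaa => abbabaaa => ababaaa => aabaaa => aaaaa
  | babaaaabaaa => baaaaabaaa => baaaaaaaa
  | baaabaaab => baaaaaab => baaaaaa

ab->a; bb->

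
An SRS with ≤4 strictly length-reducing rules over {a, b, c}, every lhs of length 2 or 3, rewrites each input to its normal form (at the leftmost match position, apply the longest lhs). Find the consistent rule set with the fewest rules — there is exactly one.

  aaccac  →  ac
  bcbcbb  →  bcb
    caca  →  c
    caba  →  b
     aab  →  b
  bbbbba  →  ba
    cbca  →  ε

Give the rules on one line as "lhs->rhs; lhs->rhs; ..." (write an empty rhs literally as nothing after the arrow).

aa->; bb->c; ca->b; cc->

  | aaccac => ccac => ac
  | bcbcbb => bcbcc => bcb
  | caca => bca => bb => c
  | caba => bba => ca => b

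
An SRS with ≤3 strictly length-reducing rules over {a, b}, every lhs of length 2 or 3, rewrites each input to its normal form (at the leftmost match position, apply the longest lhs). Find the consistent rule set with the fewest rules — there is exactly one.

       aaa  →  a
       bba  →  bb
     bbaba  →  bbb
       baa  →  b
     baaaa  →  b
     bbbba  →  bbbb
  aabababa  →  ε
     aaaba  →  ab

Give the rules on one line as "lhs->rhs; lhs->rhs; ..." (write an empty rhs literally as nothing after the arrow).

aa->; aab->a; ba->b

  | aaa => a
  | bba => bb
  | bbaba => bbba => bbb
  | baa => ba => b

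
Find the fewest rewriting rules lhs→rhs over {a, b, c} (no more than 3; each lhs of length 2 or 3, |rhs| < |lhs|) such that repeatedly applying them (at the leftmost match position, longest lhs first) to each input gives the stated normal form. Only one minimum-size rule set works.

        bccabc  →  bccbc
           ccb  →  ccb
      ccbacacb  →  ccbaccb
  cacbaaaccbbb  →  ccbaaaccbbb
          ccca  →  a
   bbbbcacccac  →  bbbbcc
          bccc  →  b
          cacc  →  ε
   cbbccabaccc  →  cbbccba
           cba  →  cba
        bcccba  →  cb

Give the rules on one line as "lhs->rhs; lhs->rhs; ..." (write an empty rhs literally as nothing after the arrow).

  | bccabc => bccbc
  | ccb
  | ccbacacb => ccbaccb
  | cacbaaaccbbb => ccbaaaccbbb

bba->cb; ca->c; ccc->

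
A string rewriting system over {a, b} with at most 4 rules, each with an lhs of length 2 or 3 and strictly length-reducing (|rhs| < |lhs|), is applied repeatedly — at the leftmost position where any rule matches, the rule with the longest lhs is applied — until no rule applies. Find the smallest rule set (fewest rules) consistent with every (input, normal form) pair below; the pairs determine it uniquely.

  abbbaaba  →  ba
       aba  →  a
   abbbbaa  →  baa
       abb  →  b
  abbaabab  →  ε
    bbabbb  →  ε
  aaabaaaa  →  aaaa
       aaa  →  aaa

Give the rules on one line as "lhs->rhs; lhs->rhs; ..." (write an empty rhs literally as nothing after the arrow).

aab->b; ab->; bb->

  | abbbaaba => bbaaba => aaba => ba
  | aba => a
  | abbbbaa => bbbaa => baa
  | abb => b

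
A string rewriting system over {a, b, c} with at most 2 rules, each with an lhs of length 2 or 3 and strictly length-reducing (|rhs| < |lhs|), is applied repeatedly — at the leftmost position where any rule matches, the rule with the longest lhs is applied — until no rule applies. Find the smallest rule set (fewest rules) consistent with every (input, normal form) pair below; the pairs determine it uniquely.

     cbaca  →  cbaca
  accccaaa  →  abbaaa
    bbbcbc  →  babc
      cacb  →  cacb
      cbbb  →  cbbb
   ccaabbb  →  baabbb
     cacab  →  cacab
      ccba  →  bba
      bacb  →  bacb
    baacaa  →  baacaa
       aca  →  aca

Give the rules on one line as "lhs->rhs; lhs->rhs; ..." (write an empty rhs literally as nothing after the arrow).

  | cbaca
  | accccaaa => abccaaa => abbaaa
  | bbbcbc => babc
  | cacb

bbc->a; cc->b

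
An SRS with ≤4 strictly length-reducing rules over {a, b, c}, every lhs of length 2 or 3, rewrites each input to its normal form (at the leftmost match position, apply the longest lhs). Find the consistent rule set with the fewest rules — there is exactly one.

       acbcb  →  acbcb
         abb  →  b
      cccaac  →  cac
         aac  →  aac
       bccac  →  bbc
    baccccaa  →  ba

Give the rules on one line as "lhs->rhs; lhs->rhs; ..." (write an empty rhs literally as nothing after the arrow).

  | acbcb
  | abb => b
  | cccaac => cabac => cac
  | aac

ab->; abc->bc; cca->ab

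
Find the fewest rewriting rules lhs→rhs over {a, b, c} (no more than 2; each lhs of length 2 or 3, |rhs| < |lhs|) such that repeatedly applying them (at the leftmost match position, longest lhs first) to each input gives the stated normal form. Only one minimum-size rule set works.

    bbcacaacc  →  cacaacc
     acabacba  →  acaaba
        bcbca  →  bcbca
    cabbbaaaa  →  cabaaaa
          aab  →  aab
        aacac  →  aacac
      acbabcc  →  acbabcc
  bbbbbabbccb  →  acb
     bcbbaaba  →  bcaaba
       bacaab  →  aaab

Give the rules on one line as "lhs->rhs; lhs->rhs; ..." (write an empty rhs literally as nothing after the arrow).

bac->a; bb->

  | bbcacaacc => cacaacc
  | acabacba => acaaba
  | bcbca
  | cabbbaaaa => cabaaaa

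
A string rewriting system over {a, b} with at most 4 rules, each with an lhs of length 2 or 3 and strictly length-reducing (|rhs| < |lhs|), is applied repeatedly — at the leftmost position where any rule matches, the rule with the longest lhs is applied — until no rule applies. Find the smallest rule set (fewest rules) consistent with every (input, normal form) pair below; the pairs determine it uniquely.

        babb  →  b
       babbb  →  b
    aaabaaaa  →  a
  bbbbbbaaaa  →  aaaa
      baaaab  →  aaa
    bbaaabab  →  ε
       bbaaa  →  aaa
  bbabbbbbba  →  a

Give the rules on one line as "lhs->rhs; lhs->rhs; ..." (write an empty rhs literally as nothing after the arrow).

  | babb => abb => b
  | babbb => abbb => bb => b
  | aaabaaaa => aabaaa => abaa => ba => a
  | bbbbbbaaaa => bbbbbaaaa => bbbbaaaa => bbbaaaa => bbaaaa => baaaa => aaaa

ab->; aba->b; ba->a; bb->b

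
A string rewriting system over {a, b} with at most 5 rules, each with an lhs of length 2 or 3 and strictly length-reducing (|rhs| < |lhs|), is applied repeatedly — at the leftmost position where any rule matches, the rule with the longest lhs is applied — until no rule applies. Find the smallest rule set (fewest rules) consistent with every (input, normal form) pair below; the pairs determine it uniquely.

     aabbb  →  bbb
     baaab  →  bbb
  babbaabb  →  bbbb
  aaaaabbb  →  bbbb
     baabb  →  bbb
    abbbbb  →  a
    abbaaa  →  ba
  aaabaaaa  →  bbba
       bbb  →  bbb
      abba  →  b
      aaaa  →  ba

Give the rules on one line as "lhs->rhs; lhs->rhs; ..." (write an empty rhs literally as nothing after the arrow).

aa->b; aaa->b; aab->b; ab->a

  | aabbb => bbb
  | baaab => bbb
  | babbaabb => babaabb => baaabb => bbbb
  | aaaaabbb => baabbb => bbbb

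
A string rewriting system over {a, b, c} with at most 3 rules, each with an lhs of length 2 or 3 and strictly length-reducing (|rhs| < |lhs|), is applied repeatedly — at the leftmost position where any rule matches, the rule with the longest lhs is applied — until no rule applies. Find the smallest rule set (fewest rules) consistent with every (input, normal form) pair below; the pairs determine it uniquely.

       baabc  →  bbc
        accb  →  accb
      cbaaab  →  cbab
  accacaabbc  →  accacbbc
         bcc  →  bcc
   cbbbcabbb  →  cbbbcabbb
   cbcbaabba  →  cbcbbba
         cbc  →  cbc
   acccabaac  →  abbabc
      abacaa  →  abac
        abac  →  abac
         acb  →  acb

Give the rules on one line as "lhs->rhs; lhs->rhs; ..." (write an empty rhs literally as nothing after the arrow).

aa->; ccc->bb

  | baabc => bbc
  | accb
  | cbaaab => cbab
  | accacaabbc => accacbbc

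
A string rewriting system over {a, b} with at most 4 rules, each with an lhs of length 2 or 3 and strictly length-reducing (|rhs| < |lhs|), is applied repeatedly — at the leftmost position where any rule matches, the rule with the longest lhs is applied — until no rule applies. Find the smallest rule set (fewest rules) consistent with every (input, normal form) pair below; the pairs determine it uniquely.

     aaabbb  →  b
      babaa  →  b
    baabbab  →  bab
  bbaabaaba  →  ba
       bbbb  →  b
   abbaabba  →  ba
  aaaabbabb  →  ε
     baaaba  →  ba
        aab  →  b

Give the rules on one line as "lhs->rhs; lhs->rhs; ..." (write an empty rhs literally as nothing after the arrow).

  | aaabbb => bbb => bb => b
  | babaa => babb => b
  | baabbab => bbbbab => bbbab => bbab => bab
  | bbaabaaba => baabaaba => bbbaaba => bbaaba => baaba => bbba => bba => ba

aa->b; aaa->; abb->; bb->b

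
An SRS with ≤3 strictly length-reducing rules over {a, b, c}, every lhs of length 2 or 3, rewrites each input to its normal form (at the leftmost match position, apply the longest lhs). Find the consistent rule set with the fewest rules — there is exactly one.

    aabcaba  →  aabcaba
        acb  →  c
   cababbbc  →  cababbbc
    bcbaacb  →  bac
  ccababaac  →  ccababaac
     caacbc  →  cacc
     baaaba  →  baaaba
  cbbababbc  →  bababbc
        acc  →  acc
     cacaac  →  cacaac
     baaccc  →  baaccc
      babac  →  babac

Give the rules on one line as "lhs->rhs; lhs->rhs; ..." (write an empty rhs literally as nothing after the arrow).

acb->c; cb->

  | aabcaba
  | acb => c
  | cababbbc
  | bcbaacb => baacb => bac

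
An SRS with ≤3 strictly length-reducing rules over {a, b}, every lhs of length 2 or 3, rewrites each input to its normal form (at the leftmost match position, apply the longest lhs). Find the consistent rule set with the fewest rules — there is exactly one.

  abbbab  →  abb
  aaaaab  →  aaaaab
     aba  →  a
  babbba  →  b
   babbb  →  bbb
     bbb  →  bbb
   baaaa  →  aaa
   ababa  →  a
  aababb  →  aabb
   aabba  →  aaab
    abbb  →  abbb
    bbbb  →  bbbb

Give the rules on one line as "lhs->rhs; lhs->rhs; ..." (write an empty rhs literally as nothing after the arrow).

ba->; bba->ab

  | abbbab => ababb => abb
  | aaaaab
  | aba => a
  | babbba => bbba => bab => b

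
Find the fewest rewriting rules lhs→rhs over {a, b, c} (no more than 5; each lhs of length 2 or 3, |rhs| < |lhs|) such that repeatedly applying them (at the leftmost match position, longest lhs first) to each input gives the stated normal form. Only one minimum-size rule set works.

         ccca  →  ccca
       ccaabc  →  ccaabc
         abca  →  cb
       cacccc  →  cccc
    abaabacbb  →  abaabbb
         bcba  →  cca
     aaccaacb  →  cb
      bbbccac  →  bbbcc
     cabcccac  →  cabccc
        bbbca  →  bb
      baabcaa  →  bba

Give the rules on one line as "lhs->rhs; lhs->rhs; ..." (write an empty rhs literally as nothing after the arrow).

aac->cb; ac->; bca->ac; bcb->cc

  | ccca
  | ccaabc
  | abca => aac => cb
  | cacccc => cccc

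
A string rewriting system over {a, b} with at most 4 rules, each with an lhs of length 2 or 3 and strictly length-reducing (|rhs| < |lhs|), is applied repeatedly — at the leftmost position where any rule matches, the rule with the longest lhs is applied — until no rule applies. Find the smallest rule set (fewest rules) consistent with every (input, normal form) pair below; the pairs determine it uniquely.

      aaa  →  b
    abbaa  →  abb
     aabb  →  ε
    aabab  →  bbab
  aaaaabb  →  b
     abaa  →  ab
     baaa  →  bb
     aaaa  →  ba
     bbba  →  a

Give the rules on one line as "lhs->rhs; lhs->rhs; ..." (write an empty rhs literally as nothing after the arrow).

aa->; aaa->b; aab->bb; bbb->

  | aaa => b
  | abbaa => abb
  | aabb => bbb => ε
  | aabab => bbab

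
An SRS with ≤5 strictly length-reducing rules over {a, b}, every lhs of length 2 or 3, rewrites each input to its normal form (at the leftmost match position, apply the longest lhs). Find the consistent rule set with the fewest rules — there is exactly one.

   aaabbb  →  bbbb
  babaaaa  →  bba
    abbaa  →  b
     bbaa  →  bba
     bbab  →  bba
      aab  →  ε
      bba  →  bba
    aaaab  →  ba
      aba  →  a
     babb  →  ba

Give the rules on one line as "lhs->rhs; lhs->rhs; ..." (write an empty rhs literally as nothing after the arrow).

aa->a; aaa->b; aab->; ab->a

  | aaabbb => bbbb
  | babaaaa => baaaaa => bbaa => bba
  | abbaa => abaa => aaa => b
  | bbaa => bba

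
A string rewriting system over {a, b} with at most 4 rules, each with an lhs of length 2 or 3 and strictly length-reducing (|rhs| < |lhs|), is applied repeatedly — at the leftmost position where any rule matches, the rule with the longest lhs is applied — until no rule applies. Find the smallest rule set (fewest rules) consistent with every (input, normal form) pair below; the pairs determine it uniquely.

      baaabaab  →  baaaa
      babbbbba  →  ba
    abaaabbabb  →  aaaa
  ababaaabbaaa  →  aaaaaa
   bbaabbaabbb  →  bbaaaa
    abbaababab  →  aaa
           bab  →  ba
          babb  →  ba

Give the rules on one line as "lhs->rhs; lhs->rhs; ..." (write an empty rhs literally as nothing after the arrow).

ab->a; aba->a; abb->a

  | baaabaab => baaaab => baaaa
  | babbbbba => babbba => baba => ba
  | abaaabbabb => aaabbabb => aaaabb => aaaa
  | ababaaabbaaa => abaaabbaaa => aaabbaaa => aaaaaa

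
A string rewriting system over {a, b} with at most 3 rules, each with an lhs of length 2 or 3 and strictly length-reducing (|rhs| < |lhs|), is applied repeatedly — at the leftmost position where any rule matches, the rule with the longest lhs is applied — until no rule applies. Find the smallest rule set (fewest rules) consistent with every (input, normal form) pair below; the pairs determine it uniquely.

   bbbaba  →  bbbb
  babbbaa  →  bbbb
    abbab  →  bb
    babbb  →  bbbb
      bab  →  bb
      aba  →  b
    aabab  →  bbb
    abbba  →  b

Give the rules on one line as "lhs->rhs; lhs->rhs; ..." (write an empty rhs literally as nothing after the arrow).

aa->b; ab->a; ba->b

  | bbbaba => bbbba => bbbb
  | babbbaa => bbbbaa => bbbba => bbbb
  | abbab => abab => aab => bb
  | babbb => bbbb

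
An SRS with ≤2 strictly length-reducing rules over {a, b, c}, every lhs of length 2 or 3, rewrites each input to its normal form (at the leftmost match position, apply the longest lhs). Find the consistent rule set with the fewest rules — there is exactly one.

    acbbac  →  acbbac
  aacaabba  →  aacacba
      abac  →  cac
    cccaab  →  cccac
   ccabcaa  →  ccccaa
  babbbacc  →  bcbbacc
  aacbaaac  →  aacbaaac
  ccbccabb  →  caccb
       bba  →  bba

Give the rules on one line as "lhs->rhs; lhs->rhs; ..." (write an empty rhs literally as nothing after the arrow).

  | acbbac
  | aacaabba => aacacba
  | abac => cac
  | cccaab => cccac

ab->c; cbc->a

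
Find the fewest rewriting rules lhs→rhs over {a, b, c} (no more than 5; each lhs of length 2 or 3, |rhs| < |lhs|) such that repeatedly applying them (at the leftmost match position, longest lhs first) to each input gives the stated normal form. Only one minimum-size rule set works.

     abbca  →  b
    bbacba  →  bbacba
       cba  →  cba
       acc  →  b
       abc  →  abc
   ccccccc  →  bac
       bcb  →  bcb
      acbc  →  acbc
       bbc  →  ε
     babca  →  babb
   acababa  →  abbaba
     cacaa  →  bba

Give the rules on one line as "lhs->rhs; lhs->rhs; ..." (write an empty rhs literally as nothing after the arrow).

  | abbca => aa => b
  | bbacba
  | cba
  | acc => aa => b

aa->b; bbc->; ca->b; cc->a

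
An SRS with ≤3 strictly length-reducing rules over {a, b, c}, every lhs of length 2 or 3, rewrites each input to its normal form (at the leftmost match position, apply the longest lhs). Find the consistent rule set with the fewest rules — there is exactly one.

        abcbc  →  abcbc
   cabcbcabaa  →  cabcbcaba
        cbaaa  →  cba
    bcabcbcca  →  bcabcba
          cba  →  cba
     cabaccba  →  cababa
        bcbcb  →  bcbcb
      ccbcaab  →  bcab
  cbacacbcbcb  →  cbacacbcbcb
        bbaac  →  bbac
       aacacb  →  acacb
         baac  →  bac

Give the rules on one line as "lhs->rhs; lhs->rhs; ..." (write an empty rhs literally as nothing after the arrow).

aa->a; cc->

  | abcbc
  | cabcbcabaa => cabcbcaba
  | cbaaa => cbaa => cba
  | bcabcbcca => bcabcba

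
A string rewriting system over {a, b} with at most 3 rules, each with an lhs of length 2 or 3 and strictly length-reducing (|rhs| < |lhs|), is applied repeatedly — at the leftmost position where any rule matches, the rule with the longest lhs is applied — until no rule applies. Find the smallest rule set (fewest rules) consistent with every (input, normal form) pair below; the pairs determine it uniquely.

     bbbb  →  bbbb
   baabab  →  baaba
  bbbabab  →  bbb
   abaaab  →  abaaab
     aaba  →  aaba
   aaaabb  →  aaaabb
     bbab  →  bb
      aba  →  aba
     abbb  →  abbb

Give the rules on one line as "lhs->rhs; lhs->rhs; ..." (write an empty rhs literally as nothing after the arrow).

  | bbbb
  | baabab => baaba
  | bbbabab => bbbab => bbb
  | abaaab

bab->ba; bba->b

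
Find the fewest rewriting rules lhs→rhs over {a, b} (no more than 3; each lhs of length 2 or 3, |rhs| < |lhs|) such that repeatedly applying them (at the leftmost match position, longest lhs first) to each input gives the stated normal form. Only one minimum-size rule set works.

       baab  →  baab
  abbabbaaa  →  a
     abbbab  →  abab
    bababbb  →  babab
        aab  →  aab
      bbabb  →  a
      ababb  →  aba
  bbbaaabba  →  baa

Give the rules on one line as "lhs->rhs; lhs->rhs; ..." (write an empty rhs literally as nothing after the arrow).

aaa->a; bb->

  | baab
  | abbabbaaa => aabbaaa => aaaaa => aaa => a
  | abbbab => abab
  | bababbb => babab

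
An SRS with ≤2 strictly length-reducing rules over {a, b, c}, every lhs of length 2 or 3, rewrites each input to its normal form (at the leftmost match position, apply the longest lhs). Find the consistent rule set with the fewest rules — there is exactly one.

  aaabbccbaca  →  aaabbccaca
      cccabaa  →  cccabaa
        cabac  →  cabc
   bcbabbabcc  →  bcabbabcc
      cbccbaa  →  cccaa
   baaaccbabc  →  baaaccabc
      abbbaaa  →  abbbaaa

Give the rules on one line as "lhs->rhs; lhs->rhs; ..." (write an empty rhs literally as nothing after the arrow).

  | aaabbccbaca => aaabbccaca
  | cccabaa
  | cabac => cabc
  | bcbabbabcc => bcabbabcc

bac->bc; cb->c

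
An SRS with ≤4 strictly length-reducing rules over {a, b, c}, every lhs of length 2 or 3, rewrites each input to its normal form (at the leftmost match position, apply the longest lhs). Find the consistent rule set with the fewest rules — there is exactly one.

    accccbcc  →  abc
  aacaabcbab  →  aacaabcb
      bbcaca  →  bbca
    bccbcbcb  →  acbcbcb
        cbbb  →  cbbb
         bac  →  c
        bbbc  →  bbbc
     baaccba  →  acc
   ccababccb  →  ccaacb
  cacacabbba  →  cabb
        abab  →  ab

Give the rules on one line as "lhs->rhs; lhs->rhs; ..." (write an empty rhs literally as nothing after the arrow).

  | accccbcc => abcbcc => abcac => abc
  | aacaabcbab => aacaabcb
  | bbcaca => bbca
  | bccbcbcb => acbcbcb

ba->; bcc->ac; cac->c; ccc->b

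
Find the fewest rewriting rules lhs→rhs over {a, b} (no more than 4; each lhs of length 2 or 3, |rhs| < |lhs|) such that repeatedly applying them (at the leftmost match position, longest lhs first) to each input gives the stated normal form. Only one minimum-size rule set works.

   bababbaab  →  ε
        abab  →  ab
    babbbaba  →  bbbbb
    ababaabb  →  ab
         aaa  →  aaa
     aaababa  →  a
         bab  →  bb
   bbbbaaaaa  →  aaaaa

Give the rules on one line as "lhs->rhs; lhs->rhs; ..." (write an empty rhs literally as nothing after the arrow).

  | bababbaab => bbabbaab => bbbbaab => bbbaab => bbaab => baab => aab => ε
  | abab => abb => ab
  | babbbaba => bbbbaba => bbbbba => bbbbb
  | ababaabb => abbaabb => abaabb => aaabb => ab

aab->; abb->ab; ba->b; baa->aa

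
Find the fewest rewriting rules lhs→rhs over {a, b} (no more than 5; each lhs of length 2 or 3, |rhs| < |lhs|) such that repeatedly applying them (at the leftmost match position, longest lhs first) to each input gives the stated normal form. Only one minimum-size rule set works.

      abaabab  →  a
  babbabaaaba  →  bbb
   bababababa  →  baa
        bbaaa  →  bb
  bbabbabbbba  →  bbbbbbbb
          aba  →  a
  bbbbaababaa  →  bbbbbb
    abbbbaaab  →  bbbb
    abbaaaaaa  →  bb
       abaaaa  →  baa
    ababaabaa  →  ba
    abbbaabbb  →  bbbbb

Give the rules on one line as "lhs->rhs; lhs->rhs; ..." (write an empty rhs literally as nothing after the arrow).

  | abaabab => aabab => aab => a
  | babbabaaaba => bababaaaba => baabaaaba => baaaaba => bbaaba => bbaba => bbba => bbb
  | bababababa => baabababa => baababa => baaba => baa
  | bbaaa => bbaa => bba => bb

aaa->ba; ab->; bab->ba; bba->bb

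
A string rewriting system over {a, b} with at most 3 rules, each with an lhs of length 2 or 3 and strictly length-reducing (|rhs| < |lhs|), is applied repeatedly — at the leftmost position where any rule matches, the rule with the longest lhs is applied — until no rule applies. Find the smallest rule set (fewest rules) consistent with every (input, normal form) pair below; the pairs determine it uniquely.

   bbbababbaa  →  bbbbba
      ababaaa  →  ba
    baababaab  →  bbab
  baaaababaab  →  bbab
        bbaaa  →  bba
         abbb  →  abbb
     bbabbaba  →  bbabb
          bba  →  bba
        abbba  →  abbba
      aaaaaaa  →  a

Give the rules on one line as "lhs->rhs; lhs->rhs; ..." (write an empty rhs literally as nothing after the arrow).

aa->a; aba->

  | bbbababbaa => bbbbbaa => bbbbba
  | ababaaa => baaa => baa => ba
  | baababaab => bababaab => bbaab => bbab
  | baaaababaab => baaababaab => baababaab => bababaab => bbaab => bbab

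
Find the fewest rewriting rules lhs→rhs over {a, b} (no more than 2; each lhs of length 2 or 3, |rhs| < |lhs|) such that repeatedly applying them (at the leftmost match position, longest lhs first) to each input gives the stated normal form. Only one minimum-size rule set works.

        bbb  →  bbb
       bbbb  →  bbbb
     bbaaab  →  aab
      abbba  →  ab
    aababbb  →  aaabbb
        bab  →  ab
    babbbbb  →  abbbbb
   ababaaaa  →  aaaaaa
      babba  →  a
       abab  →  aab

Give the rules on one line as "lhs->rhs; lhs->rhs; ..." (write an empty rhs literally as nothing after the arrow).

  | bbb
  | bbbb
  | bbaaab => aab
  | abbba => ab

ba->a; bba->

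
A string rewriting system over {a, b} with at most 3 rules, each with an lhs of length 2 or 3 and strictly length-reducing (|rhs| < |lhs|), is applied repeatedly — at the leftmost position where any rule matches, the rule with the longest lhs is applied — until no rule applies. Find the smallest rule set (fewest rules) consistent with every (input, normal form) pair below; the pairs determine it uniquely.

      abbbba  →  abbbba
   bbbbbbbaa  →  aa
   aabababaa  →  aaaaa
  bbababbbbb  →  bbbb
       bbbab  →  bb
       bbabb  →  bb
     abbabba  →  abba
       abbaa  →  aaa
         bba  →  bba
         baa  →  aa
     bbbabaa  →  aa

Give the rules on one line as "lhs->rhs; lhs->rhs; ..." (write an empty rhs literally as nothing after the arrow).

baa->aa; bab->

  | abbbba
  | bbbbbbbaa => bbbbbbaa => bbbbbaa => bbbbaa => bbbaa => bbaa => baa => aa
  | aabababaa => aaabaa => aaaaa
  | bbababbbbb => babbbbb => bbbb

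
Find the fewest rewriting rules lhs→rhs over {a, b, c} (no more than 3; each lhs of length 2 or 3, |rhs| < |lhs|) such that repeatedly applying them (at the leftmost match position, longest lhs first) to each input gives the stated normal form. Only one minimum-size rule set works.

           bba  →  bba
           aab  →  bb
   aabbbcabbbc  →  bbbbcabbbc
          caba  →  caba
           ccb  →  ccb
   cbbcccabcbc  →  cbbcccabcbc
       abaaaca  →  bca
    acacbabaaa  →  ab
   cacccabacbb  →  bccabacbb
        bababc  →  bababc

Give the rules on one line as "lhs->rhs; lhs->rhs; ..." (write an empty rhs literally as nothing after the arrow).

  | bba
  | aab => bb
  | aabbbcabbbc => bbbbcabbbc
  | caba

aa->b; baa->; cac->b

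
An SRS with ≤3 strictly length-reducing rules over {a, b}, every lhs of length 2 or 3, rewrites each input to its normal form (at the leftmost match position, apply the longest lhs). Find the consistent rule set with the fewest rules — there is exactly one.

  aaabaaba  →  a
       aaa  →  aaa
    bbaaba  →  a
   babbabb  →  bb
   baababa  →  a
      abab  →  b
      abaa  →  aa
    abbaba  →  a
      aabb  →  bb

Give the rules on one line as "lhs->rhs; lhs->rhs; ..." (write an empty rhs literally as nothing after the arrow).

  | aaabaaba => aabaaba => abaaba => baaba => aaba => aba => ba => a
  | aaa
  | bbaaba => baaba => aaba => aba => ba => a
  | babbabb => abbabb => bbabb => babb => abb => bb

ab->b; ba->a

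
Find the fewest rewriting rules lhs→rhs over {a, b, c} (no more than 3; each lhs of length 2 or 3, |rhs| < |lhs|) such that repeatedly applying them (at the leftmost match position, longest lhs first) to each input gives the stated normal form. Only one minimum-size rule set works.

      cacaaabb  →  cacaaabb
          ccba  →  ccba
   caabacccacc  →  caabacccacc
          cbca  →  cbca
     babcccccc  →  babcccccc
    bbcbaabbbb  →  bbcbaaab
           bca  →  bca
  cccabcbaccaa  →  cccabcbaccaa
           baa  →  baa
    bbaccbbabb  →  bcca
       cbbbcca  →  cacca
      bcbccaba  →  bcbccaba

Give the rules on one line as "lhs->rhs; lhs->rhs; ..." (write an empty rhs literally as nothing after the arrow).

  | cacaaabb
  | ccba
  | caabacccacc
  | cbca

bba->b; bbb->a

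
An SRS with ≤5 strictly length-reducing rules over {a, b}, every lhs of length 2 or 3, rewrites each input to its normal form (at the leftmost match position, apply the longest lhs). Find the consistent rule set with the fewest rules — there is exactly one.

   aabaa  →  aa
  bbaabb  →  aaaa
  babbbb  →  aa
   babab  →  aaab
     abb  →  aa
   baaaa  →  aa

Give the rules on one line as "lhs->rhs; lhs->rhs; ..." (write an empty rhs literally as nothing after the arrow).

  | aabaa => aa
  | bbaabb => aaabb => aaaa
  | babbbb => aabbb => aa
  | babab => aaab

baa->; bab->aa; bb->a; bbb->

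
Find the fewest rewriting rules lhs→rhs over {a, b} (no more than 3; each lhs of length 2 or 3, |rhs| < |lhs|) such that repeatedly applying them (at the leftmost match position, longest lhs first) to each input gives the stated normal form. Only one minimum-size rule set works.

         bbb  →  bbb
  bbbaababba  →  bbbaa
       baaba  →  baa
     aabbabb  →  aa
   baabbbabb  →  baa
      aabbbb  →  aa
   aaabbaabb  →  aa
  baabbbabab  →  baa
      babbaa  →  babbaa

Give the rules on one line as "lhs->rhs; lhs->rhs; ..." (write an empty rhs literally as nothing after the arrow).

  | bbb
  | bbbaababba => bbbaaabba => bbbaabba => bbbaaba => bbbaaa => bbbaa
  | baaba => baaa => baa
  | aabbabb => aababb => aaabb => aabb => aab => aa

aaa->aa; aab->aa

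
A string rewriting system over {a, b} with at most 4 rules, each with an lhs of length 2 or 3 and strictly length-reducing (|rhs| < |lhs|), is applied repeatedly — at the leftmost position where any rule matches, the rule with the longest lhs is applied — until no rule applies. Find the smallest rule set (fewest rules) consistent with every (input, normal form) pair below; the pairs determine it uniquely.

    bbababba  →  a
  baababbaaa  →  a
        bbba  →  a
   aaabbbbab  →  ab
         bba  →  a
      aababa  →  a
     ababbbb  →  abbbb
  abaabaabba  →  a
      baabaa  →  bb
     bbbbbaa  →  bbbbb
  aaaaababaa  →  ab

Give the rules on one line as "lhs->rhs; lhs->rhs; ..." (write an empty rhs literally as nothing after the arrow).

  | bbababba => bababba => ababba => aabba => abba => aba => aa => a
  | baababbaaa => bbabbaaa => babbaaa => abbaaa => abba => aba => aa => a
  | bbba => bba => ba => a
  | aaabbbbab => aabbbbab => abbbbab => abbbab => abbab => abab => aab => ab

aa->a; ba->a; baa->b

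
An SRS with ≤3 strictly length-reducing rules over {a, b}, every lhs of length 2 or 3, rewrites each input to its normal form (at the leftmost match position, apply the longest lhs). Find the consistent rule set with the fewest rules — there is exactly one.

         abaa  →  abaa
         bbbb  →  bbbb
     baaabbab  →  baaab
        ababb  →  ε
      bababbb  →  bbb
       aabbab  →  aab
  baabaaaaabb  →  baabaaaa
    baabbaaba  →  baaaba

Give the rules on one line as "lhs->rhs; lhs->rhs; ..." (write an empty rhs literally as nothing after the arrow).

abb->; bab->b

  | abaa
  | bbbb
  | baaabbab => baaab
  | ababb => abb => ε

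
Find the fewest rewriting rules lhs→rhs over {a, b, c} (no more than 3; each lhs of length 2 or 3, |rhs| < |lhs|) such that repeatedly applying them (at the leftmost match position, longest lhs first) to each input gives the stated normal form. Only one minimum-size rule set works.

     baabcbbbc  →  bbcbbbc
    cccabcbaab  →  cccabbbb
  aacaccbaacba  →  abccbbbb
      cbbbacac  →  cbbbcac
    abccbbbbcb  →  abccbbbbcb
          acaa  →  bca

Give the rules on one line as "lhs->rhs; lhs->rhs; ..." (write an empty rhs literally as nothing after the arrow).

  | baabcbbbc => babcbbbc => bbcbbbc
  | cccabcbaab => cccabbbab => cccabbbb
  | aacaccbaacba => abcccbaacba => abccbbacba => abccbbcba => abccbbbb
  | cbbbacac => cbbbcac

aca->bc; ba->b; cba->bb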